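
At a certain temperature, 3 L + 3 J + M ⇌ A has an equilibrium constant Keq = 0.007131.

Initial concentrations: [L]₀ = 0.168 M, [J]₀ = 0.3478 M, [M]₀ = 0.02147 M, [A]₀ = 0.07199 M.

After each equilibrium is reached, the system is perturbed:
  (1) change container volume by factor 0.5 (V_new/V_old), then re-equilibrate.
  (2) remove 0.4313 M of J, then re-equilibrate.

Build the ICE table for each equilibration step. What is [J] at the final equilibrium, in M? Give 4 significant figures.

Q₀ = 1.6808e+04 vs Keq = 0.007131 ⇒ Q>K, reverse
Step 1:
                   L          J          M          A
  I            0.168     0.3478    0.02147    0.07199
  C           0.2159     0.2159    0.07198   -0.07198
  E           0.3839     0.5637    0.09345 6.7581e-06
  solve Keq expr → x = -0.07198; check Q = 0.007131
Then change container volume by factor 0.5 (V_new/V_old).
Step 2:
                   L          J          M          A
  I           0.7679      1.127     0.1869 1.3516e-05
  C        -0.002501  -0.002501 -8.3362e-04 8.3362e-04
  E           0.7654      1.125     0.1861 8.4713e-04
  solve Keq expr → x = 8.3362e-04; check Q = 0.007131
Then remove 0.4313 M of J.
Step 3:
                   L          J          M          A
  I           0.7654     0.6937     0.1861 8.4713e-04
  C         0.001934   0.001934 6.4463e-04 -6.4463e-04
  E           0.7673     0.6956     0.1867 2.0250e-04
  solve Keq expr → x = -6.4463e-04; check Q = 0.007131

[J]_eq = 0.6956 M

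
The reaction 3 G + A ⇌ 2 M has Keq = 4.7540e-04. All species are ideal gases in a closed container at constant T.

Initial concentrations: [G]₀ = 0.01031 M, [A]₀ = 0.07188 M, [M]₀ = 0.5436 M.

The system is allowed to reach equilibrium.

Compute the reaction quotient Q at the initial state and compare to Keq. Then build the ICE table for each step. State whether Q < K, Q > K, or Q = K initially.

Q₀ = 3.7512e+06 vs Keq = 4.7540e-04 ⇒ Q>K, reverse
Step 1:
                  G         A         M
  Initial   0.01031   0.07188    0.5436
  Change     0.8015    0.2672   -0.5343
  Equil      0.8118     0.339  0.009286
  solve Keq expr → x = -0.2672; check Q = 4.7540e-04

Q₀ = 3.7512e+06; Q > K (proceeds reverse)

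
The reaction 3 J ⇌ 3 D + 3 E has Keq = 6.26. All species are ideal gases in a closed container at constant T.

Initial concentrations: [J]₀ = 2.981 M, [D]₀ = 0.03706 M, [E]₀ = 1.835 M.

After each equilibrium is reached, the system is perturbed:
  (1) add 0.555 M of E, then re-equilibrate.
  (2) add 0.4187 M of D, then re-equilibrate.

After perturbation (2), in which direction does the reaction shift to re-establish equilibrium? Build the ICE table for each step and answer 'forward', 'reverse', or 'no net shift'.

Direction: reverse

Q₀ = 1.1872e-05 vs Keq = 6.26 ⇒ Q<K, forward
Step 1:
                   J          D          E
  init         2.981    0.03706      1.835
  Δ           -1.122      1.122      1.122
  eq           1.859      1.159      2.957
  solve Keq expr → x = 0.3739; check Q = 6.26
Then add 0.555 M of E.
Step 2:
                   J          D          E
  init         1.859      1.159      3.512
  Δ           0.1003    -0.1003    -0.1003
  eq           1.959      1.059      3.412
  solve Keq expr → x = -0.03343; check Q = 6.26
Then add 0.4187 M of D.
Step 3:
                   J          D          E
  init         1.959      1.477      3.412
  Δ           0.2193    -0.2193    -0.2193
  eq           2.179      1.258      3.192
  solve Keq expr → x = -0.07311; check Q = 6.26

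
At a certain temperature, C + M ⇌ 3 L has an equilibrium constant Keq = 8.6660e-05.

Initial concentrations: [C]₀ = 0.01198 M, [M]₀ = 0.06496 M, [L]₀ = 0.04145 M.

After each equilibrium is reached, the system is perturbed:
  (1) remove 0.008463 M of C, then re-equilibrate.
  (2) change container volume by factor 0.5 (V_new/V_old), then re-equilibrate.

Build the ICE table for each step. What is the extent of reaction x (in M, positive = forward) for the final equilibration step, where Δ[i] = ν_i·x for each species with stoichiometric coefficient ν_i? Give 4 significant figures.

Q₀ = 0.09151 vs Keq = 8.6660e-05 ⇒ Q>K, reverse
Step 1:
                    C           M           L
  init        0.01198     0.06496     0.04145
  Δ           0.01201     0.01201    -0.03602
  eq          0.02399     0.07697    0.005429
  solve Keq expr → x = -0.01201; check Q = 8.6660e-05
Then remove 0.008463 M of C.
Step 2:
                    C           M           L
  init        0.01552     0.07697    0.005429
  Δ        2.3487e-04  2.3487e-04 -7.0460e-04
  eq          0.01576      0.0772    0.004724
  solve Keq expr → x = -2.3487e-04; check Q = 8.6660e-05
Then change container volume by factor 0.5 (V_new/V_old).
Step 3:
                    C           M           L
  init        0.03152      0.1544    0.009448
  Δ        6.2977e-04  6.2977e-04   -0.001889
  eq          0.03215       0.155    0.007559
  solve Keq expr → x = -6.2977e-04; check Q = 8.6660e-05

x = -6.2977e-04 M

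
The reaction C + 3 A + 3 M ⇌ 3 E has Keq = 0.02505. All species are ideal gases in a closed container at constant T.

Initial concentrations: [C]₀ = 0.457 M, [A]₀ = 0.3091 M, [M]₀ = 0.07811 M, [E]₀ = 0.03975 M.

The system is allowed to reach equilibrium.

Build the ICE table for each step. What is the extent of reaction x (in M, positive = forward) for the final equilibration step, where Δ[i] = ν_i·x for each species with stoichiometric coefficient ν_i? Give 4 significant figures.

Q₀ = 9.765 vs Keq = 0.02505 ⇒ Q>K, reverse
Step 1:
                    C           A           M           E
  init          0.457      0.3091     0.07811     0.03975
  Δ           0.01043     0.03129     0.03129    -0.03129
  eq           0.4674      0.3404      0.1094    0.008456
  solve Keq expr → x = -0.01043; check Q = 0.02505

x = -0.01043 M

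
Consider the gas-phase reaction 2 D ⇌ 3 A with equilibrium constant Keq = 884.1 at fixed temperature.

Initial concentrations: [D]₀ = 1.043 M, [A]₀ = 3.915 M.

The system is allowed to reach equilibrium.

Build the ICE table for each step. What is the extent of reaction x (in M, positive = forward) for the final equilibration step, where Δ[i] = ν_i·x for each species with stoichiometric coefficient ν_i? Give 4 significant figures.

Q₀ = 55.16 vs Keq = 884.1 ⇒ Q<K, forward
Step 1:
                   D          A
  Initial      1.043      3.915
  Change     -0.6751      1.013
  Equil       0.3679      4.928
  solve Keq expr → x = 0.3376; check Q = 884.1

x = 0.3376 M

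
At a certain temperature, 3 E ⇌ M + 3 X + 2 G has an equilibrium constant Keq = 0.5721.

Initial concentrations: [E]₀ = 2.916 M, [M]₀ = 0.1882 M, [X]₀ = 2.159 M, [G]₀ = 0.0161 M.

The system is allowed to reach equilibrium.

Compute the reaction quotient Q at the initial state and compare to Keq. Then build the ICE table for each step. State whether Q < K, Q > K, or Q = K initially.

Q₀ = 1.9800e-05; Q < K (proceeds forward)

Q₀ = 1.9800e-05 vs Keq = 0.5721 ⇒ Q<K, forward
Step 1:
                  E         M         X         G
  init        2.916    0.1882     2.159    0.0161
  Δ         -0.8769    0.2923    0.8769    0.5846
  eq          2.039    0.4805     3.036    0.6007
  solve Keq expr → x = 0.2923; check Q = 0.5721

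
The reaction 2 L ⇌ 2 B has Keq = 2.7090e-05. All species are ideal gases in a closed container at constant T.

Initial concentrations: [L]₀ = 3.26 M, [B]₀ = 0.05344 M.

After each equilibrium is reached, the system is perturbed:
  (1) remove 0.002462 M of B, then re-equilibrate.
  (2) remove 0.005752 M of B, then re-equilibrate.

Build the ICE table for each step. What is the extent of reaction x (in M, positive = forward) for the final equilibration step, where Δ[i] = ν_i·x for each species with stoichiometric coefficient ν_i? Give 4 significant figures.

Q₀ = 2.6872e-04 vs Keq = 2.7090e-05 ⇒ Q>K, reverse
Step 1:
                  L         B
  init         3.26   0.05344
  Δ         0.03628  -0.03628
  eq          3.296   0.01716
  solve Keq expr → x = -0.01814; check Q = 2.7090e-05
Then remove 0.002462 M of B.
Step 2:
                  L         B
  init        3.296   0.01469
  Δ       -0.002449  0.002449
  eq          3.294   0.01714
  solve Keq expr → x = 0.001225; check Q = 2.7090e-05
Then remove 0.005752 M of B.
Step 3:
                  L         B
  init        3.294   0.01139
  Δ       -0.005722  0.005722
  eq          3.288   0.01711
  solve Keq expr → x = 0.002861; check Q = 2.7090e-05

x = 0.002861 M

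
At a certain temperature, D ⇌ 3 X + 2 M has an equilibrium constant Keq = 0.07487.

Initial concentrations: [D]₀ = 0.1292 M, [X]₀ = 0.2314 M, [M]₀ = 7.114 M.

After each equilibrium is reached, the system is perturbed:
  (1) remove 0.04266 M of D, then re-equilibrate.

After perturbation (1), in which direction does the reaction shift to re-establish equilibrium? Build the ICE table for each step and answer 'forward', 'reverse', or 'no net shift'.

Q₀ = 4.854 vs Keq = 0.07487 ⇒ Q>K, reverse
Step 1:
                   D          X          M
  init        0.1292     0.2314      7.114
  Δ          0.05528    -0.1659    -0.1106
  eq          0.1845    0.06555      7.003
  solve Keq expr → x = -0.05528; check Q = 0.07487
Then remove 0.04266 M of D.
Step 2:
                   D          X          M
  init        0.1418    0.06555      7.003
  Δ         0.001745  -0.005236   -0.00349
  eq          0.1436    0.06031          7
  solve Keq expr → x = -0.001745; check Q = 0.07487

Direction: reverse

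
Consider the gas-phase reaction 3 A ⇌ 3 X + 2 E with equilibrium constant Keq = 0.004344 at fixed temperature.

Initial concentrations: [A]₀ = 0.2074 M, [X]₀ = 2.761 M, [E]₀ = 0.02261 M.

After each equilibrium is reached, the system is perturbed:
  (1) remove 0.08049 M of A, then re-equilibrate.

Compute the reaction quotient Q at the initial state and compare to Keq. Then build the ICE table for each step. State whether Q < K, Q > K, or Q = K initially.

Q₀ = 1.206; Q > K (proceeds reverse)

Q₀ = 1.206 vs Keq = 0.004344 ⇒ Q>K, reverse
Step 1:
                   A          X          E
  init        0.2074      2.761    0.02261
  Δ          0.03136   -0.03136   -0.02091
  eq          0.2388       2.73   0.001705
  solve Keq expr → x = -0.01045; check Q = 0.004344
Then remove 0.08049 M of A.
Step 2:
                   A          X          E
  init        0.1583       2.73   0.001705
  Δ         0.001161  -0.001161 -7.7407e-04
  eq          0.1594      2.728 9.3092e-04
  solve Keq expr → x = -3.8703e-04; check Q = 0.004344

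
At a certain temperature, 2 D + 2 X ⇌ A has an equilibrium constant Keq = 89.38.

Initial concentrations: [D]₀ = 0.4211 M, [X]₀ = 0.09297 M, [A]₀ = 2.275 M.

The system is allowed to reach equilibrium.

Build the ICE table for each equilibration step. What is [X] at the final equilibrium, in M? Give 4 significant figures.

Q₀ = 1484 vs Keq = 89.38 ⇒ Q>K, reverse
Step 1:
                  D         X         A
  I          0.4211   0.09297     2.275
  C          0.1712    0.1712  -0.08562
  E          0.5923    0.2642     2.189
  solve Keq expr → x = -0.08562; check Q = 89.38

[X]_eq = 0.2642 M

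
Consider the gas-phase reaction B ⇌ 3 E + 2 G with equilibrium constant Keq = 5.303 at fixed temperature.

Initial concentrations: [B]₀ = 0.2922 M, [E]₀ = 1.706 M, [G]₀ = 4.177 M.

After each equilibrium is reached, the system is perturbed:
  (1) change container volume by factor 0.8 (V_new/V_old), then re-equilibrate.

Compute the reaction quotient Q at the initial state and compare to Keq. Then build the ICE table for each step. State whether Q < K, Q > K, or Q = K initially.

Q₀ = 296.5; Q > K (proceeds reverse)

Q₀ = 296.5 vs Keq = 5.303 ⇒ Q>K, reverse
Step 1:
                   B          E          G
  Initial     0.2922      1.706      4.177
  Change      0.3501      -1.05    -0.7003
  Equil       0.6423     0.6556      3.477
  solve Keq expr → x = -0.3501; check Q = 5.303
Then change container volume by factor 0.8 (V_new/V_old).
Step 2:
                   B          E          G
  Initial     0.8029     0.8195      4.346
  Change     0.06126    -0.1838    -0.1225
  Equil       0.8642     0.6357      4.223
  solve Keq expr → x = -0.06126; check Q = 5.303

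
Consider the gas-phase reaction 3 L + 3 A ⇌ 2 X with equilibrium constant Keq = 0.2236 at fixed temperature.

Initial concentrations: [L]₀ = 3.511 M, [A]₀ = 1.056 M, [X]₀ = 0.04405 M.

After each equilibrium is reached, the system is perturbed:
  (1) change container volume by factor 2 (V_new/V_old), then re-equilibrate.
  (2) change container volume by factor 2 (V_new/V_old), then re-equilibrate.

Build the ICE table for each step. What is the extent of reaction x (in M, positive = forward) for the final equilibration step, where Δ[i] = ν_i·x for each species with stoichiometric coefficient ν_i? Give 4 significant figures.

x = -0.02151 M

Q₀ = 3.8072e-05 vs Keq = 0.2236 ⇒ Q<K, forward
Step 1:
                  L         A         X
  I           3.511     1.056   0.04405
  C         -0.6873   -0.6873    0.4582
  E           2.824    0.3687    0.5023
  solve Keq expr → x = 0.2291; check Q = 0.2236
Then change container volume by factor 2 (V_new/V_old).
Step 2:
                  L         A         X
  I           1.412    0.1843    0.2511
  C          0.1331    0.1331  -0.08873
  E           1.545    0.3174    0.1624
  solve Keq expr → x = -0.04437; check Q = 0.2236
Then change container volume by factor 2 (V_new/V_old).
Step 3:
                  L         A         X
  I          0.7725    0.1587    0.0812
  C         0.06452   0.06452  -0.04301
  E           0.837    0.2232   0.03819
  solve Keq expr → x = -0.02151; check Q = 0.2236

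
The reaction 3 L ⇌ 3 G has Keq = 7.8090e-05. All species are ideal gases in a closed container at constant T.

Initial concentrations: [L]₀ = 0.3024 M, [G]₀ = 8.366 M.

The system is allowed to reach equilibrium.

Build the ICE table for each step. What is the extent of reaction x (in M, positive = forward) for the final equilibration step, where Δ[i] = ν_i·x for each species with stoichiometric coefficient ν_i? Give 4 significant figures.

Q₀ = 2.1174e+04 vs Keq = 7.8090e-05 ⇒ Q>K, reverse
Step 1:
                   L          G
  Initial     0.3024      8.366
  Change       8.011     -8.011
  Equil        8.313     0.3553
  solve Keq expr → x = -2.67; check Q = 7.8090e-05

x = -2.67 M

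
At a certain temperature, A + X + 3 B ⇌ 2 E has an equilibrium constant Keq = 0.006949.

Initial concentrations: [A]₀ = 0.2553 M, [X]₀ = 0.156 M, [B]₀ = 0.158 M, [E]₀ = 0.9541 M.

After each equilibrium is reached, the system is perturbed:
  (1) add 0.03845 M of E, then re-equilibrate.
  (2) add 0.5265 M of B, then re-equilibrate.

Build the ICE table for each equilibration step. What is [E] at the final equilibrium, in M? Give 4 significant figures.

[E]_eq = 0.1435 M

Q₀ = 5795 vs Keq = 0.006949 ⇒ Q>K, reverse
Step 1:
                   A          X          B          E
  Initial     0.2553      0.156      0.158     0.9541
  Change      0.4308     0.4308      1.293    -0.8617
  Equil       0.6861     0.5868      1.451    0.09241
  solve Keq expr → x = -0.4308; check Q = 0.006949
Then add 0.03845 M of E.
Step 2:
                   A          X          B          E
  Initial     0.6861     0.5868      1.451     0.1309
  Change     0.01574    0.01574    0.04723   -0.03149
  Equil       0.7019     0.6026      1.498    0.09937
  solve Keq expr → x = -0.01574; check Q = 0.006949
Then add 0.5265 M of B.
Step 3:
                   A          X          B          E
  Initial     0.7019     0.6026      2.024    0.09937
  Change    -0.02206   -0.02206   -0.06618    0.04412
  Equil       0.6798     0.5805      1.958     0.1435
  solve Keq expr → x = 0.02206; check Q = 0.006949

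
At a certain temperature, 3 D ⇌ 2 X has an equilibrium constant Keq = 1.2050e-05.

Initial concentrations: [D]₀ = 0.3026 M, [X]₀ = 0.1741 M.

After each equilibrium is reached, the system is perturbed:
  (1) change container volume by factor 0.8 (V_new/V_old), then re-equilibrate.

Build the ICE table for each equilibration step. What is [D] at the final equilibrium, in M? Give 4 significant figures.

Q₀ = 1.094 vs Keq = 1.2050e-05 ⇒ Q>K, reverse
Step 1:
                   D          X
  init        0.3026     0.1741
  Δ            0.259    -0.1726
  eq          0.5616   0.001461
  solve Keq expr → x = -0.08632; check Q = 1.2050e-05
Then change container volume by factor 0.8 (V_new/V_old).
Step 2:
                   D          X
  init        0.7019   0.001826
  Δ       -3.2119e-04 2.1413e-04
  eq          0.7016    0.00204
  solve Keq expr → x = 1.0706e-04; check Q = 1.2050e-05

[D]_eq = 0.7016 M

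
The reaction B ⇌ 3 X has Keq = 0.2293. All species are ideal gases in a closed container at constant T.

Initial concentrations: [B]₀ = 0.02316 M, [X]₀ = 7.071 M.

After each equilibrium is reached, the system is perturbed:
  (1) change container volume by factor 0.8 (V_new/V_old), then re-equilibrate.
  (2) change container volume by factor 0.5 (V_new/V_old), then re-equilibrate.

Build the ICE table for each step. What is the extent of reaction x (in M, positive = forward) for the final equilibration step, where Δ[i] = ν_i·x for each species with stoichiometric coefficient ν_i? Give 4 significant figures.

x = -0.2055 M

Q₀ = 1.5265e+04 vs Keq = 0.2293 ⇒ Q>K, reverse
Step 1:
                  B         X
  I         0.02316     7.071
  C           2.095    -6.285
  E           2.118    0.7861
  solve Keq expr → x = -2.095; check Q = 0.2293
Then change container volume by factor 0.8 (V_new/V_old).
Step 2:
                  B         X
  I           2.648    0.9826
  C         0.04373   -0.1312
  E           2.691    0.8514
  solve Keq expr → x = -0.04373; check Q = 0.2293
Then change container volume by factor 0.5 (V_new/V_old).
Step 3:
                  B         X
  I           5.383     1.703
  C          0.2055   -0.6166
  E           5.588     1.086
  solve Keq expr → x = -0.2055; check Q = 0.2293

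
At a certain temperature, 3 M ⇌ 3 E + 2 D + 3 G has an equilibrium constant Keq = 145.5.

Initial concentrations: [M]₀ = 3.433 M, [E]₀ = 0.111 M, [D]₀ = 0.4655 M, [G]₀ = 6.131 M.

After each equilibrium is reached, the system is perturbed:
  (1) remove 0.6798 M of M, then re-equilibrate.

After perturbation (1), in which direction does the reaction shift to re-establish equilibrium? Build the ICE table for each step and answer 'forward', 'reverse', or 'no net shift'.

Q₀ = 0.001688 vs Keq = 145.5 ⇒ Q<K, forward
Step 1:
                  M         E         D         G
  Initial     3.433     0.111    0.4655     6.131
  Change     -1.226     1.226    0.8172     1.226
  Equil       2.207     1.337     1.283     7.357
  solve Keq expr → x = 0.4086; check Q = 145.5
Then remove 0.6798 M of M.
Step 2:
                  M         E         D         G
  Initial     1.527     1.337     1.283     7.357
  Change     0.1911   -0.1911   -0.1274   -0.1911
  Equil       1.719     1.146     1.155     7.166
  solve Keq expr → x = -0.06369; check Q = 145.5

Direction: reverse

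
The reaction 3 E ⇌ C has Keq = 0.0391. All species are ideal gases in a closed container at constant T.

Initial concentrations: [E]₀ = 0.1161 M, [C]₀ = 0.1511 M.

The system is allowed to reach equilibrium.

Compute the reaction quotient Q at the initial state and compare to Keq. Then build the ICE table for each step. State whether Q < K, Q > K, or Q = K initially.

Q₀ = 96.55 vs Keq = 0.0391 ⇒ Q>K, reverse
Step 1:
                    E           C
  I            0.1161      0.1511
  C            0.4338     -0.1446
  E            0.5499    0.006502
  solve Keq expr → x = -0.1446; check Q = 0.0391

Q₀ = 96.55; Q > K (proceeds reverse)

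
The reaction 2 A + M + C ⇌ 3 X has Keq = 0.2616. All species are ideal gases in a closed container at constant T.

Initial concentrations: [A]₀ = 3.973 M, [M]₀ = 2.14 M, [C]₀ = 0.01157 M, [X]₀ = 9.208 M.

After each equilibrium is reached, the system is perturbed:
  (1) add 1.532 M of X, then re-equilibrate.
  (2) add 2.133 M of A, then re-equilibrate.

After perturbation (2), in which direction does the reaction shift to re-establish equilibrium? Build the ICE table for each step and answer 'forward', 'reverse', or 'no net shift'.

Q₀ = 1998 vs Keq = 0.2616 ⇒ Q>K, reverse
Step 1:
                   A          M          C          X
  Initial      3.973       2.14    0.01157      9.208
  Change       3.231      1.616      1.616     -4.847
  Equil        7.204      3.756      1.627      4.361
  solve Keq expr → x = -1.616; check Q = 0.2616
Then add 1.532 M of X.
Step 2:
                   A          M          C          X
  Initial      7.204      3.756      1.627      5.893
  Change      0.5999        0.3        0.3    -0.8999
  Equil        7.804      4.056      1.927      4.993
  solve Keq expr → x = -0.3; check Q = 0.2616
Then add 2.133 M of A.
Step 3:
                   A          M          C          X
  Initial      9.937      4.056      1.927      4.993
  Change     -0.3308    -0.1654    -0.1654     0.4962
  Equil        9.606       3.89      1.762       5.49
  solve Keq expr → x = 0.1654; check Q = 0.2616

Direction: forward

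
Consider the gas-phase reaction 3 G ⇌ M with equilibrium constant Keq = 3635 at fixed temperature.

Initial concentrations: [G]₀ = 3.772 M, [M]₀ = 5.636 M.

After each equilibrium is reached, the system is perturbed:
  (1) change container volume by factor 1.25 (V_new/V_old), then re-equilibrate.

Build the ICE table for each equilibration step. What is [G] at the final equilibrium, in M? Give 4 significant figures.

Q₀ = 0.105 vs Keq = 3635 ⇒ Q<K, forward
Step 1:
                  G         M
  init        3.772     5.636
  Δ          -3.648     1.216
  eq         0.1235     6.852
  solve Keq expr → x = 1.216; check Q = 3635
Then change container volume by factor 1.25 (V_new/V_old).
Step 2:
                  G         M
  init      0.09882     5.482
  Δ         0.01581 -0.005271
  eq         0.1146     5.476
  solve Keq expr → x = -0.005271; check Q = 3635

[G]_eq = 0.1146 M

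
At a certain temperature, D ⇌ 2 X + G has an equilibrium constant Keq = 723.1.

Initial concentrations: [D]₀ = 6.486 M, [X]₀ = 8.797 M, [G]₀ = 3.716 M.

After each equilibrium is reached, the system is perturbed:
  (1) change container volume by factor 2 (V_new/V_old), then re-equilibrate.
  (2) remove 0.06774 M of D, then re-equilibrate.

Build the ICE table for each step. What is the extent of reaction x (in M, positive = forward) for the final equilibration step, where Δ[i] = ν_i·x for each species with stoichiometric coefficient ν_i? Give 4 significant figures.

x = -0.04949 M

Q₀ = 44.34 vs Keq = 723.1 ⇒ Q<K, forward
Step 1:
                    D           X           G
  I             6.486       8.797       3.716
  C            -3.747       7.494       3.747
  E             2.739       16.29       7.463
  solve Keq expr → x = 3.747; check Q = 723.1
Then change container volume by factor 2 (V_new/V_old).
Step 2:
                    D           X           G
  I              1.37       8.145       3.731
  C           -0.7813       1.563      0.7813
  E            0.5882       9.708       4.513
  solve Keq expr → x = 0.7813; check Q = 723.1
Then remove 0.06774 M of D.
Step 3:
                    D           X           G
  I            0.5205       9.708       4.513
  C           0.04949    -0.09898    -0.04949
  E            0.5699       9.609       4.463
  solve Keq expr → x = -0.04949; check Q = 723.1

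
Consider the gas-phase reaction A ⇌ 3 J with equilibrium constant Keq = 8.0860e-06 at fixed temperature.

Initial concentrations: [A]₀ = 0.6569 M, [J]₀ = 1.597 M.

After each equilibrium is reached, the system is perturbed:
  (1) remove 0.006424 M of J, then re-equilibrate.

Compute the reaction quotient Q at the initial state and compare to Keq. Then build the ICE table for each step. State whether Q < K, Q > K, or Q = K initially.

Q₀ = 6.2; Q > K (proceeds reverse)

Q₀ = 6.2 vs Keq = 8.0860e-06 ⇒ Q>K, reverse
Step 1:
                  A         J
  init       0.6569     1.597
  Δ          0.5253    -1.576
  eq          1.182   0.02122
  solve Keq expr → x = -0.5253; check Q = 8.0860e-06
Then remove 0.006424 M of J.
Step 2:
                  A         J
  init        1.182    0.0148
  Δ       -0.002137  0.006411
  eq           1.18   0.02121
  solve Keq expr → x = 0.002137; check Q = 8.0860e-06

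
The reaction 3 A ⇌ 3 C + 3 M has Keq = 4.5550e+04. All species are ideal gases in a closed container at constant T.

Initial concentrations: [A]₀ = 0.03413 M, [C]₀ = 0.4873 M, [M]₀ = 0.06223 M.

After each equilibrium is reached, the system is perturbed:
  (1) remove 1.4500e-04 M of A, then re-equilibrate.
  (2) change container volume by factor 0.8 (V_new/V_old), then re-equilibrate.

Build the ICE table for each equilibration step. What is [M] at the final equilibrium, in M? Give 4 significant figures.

Q₀ = 0.7014 vs Keq = 4.5550e+04 ⇒ Q<K, forward
Step 1:
                    A           C           M
  Initial     0.03413      0.4873     0.06223
  Change     -0.03275     0.03275     0.03275
  Equil      0.001383        0.52     0.09498
  solve Keq expr → x = 0.01092; check Q = 4.5550e+04
Then remove 1.4500e-04 M of A.
Step 2:
                    A           C           M
  Initial    0.001238        0.52     0.09498
  Change   1.4255e-04 -1.4255e-04 -1.4255e-04
  Equil      0.001381      0.5199     0.09483
  solve Keq expr → x = -4.7515e-05; check Q = 4.5550e+04
Then change container volume by factor 0.8 (V_new/V_old).
Step 3:
                    A           C           M
  Initial    0.001726      0.6499      0.1185
  Change   4.2235e-04 -4.2235e-04 -4.2235e-04
  Equil      0.002148      0.6495      0.1181
  solve Keq expr → x = -1.4078e-04; check Q = 4.5550e+04

[M]_eq = 0.1181 M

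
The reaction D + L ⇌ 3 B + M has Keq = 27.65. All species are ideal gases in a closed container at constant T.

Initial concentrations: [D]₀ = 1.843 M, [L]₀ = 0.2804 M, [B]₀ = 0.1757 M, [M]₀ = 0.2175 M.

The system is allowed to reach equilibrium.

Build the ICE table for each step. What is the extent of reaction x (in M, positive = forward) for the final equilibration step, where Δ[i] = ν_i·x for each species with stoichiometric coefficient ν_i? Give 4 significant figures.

Q₀ = 0.002283 vs Keq = 27.65 ⇒ Q<K, forward
Step 1:
                    D           L           B           M
  init          1.843      0.2804      0.1757      0.2175
  Δ           -0.2697     -0.2697      0.8091      0.2697
  eq            1.573      0.0107      0.9848      0.4872
  solve Keq expr → x = 0.2697; check Q = 27.65

x = 0.2697 M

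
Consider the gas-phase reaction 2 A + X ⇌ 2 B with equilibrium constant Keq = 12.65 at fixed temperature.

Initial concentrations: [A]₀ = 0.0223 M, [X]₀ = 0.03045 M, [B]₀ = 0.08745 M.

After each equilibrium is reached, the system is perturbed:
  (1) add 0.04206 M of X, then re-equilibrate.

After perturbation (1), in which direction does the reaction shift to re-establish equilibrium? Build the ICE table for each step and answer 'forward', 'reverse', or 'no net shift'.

Direction: forward

Q₀ = 505 vs Keq = 12.65 ⇒ Q>K, reverse
Step 1:
                    A           X           B
  Initial      0.0223     0.03045     0.08745
  Change      0.03886     0.01943    -0.03886
  Equil       0.06116     0.04988     0.04859
  solve Keq expr → x = -0.01943; check Q = 12.65
Then add 0.04206 M of X.
Step 2:
                    A           X           B
  Initial     0.06116     0.09194     0.04859
  Change    -0.007769   -0.003884    0.007769
  Equil        0.0534     0.08806     0.05635
  solve Keq expr → x = 0.003884; check Q = 12.65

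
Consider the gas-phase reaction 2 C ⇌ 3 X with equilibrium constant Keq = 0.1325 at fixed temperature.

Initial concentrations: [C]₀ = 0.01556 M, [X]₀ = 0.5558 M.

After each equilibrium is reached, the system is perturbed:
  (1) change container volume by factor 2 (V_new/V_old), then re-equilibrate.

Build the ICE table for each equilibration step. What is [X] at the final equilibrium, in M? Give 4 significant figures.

Q₀ = 709.1 vs Keq = 0.1325 ⇒ Q>K, reverse
Step 1:
                   C          X
  Initial    0.01556     0.5558
  Change      0.2353     -0.353
  Equil       0.2509     0.2028
  solve Keq expr → x = -0.1177; check Q = 0.1325
Then change container volume by factor 2 (V_new/V_old).
Step 2:
                   C          X
  Initial     0.1254     0.1014
  Change    -0.01203    0.01805
  Equil       0.1134     0.1194
  solve Keq expr → x = 0.006017; check Q = 0.1325

[X]_eq = 0.1194 M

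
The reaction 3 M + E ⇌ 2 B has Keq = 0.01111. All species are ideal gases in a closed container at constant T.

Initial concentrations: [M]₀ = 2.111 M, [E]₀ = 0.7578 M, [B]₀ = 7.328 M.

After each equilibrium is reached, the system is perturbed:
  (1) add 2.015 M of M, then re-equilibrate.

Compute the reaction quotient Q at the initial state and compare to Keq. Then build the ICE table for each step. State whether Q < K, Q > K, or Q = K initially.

Q₀ = 7.533 vs Keq = 0.01111 ⇒ Q>K, reverse
Step 1:
                   M          E          B
  init         2.111     0.7578      7.328
  Δ            5.562      1.854     -3.708
  eq           7.673      2.612       3.62
  solve Keq expr → x = -1.854; check Q = 0.01111
Then add 2.015 M of M.
Step 2:
                   M          E          B
  init         9.688      2.612       3.62
  Δ           -0.873     -0.291      0.582
  eq           8.815      2.321      4.202
  solve Keq expr → x = 0.291; check Q = 0.01111

Q₀ = 7.533; Q > K (proceeds reverse)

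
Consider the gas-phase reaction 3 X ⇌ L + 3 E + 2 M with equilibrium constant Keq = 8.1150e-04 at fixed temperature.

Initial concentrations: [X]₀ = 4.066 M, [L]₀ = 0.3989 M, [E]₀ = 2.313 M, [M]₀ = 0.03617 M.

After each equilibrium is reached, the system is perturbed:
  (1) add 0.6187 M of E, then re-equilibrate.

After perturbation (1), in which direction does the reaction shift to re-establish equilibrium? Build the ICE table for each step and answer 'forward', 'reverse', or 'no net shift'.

Q₀ = 9.6070e-05 vs Keq = 8.1150e-04 ⇒ Q<K, forward
Step 1:
                    X           L           E           M
  Initial       4.066      0.3989       2.313     0.03617
  Change     -0.08549      0.0285     0.08549     0.05699
  Equil         3.981      0.4274       2.398     0.09316
  solve Keq expr → x = 0.0285; check Q = 8.1150e-04
Then add 0.6187 M of E.
Step 2:
                    X           L           E           M
  Initial       3.981      0.4274       3.017     0.09316
  Change      0.03605    -0.01202    -0.03605    -0.02404
  Equil         4.017      0.4154       2.981     0.06912
  solve Keq expr → x = -0.01202; check Q = 8.1150e-04

Direction: reverse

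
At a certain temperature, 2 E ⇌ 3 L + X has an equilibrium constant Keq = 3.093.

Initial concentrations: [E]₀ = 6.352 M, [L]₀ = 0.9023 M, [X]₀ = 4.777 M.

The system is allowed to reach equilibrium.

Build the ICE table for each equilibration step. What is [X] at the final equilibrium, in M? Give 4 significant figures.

Q₀ = 0.08697 vs Keq = 3.093 ⇒ Q<K, forward
Step 1:
                   E          L          X
  Initial      6.352     0.9023      4.777
  Change      -1.083      1.625     0.5417
  Equil        5.269      2.527      5.319
  solve Keq expr → x = 0.5417; check Q = 3.093

[X]_eq = 5.319 M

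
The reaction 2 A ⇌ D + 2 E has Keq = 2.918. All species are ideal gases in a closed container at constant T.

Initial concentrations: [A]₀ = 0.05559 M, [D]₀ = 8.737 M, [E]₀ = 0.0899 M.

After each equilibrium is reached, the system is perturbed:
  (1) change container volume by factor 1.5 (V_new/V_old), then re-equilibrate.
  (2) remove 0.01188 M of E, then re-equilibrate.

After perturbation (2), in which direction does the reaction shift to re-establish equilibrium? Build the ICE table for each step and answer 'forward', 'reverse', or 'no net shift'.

Q₀ = 22.85 vs Keq = 2.918 ⇒ Q>K, reverse
Step 1:
                    A           D           E
  Initial     0.05559       8.737      0.0899
  Change      0.03658    -0.01829    -0.03658
  Equil       0.09217       8.719     0.05332
  solve Keq expr → x = -0.01829; check Q = 2.918
Then change container volume by factor 1.5 (V_new/V_old).
Step 2:
                    A           D           E
  Initial     0.06145       5.812     0.03555
  Change    -0.004671    0.002336    0.004671
  Equil       0.05677       5.815     0.04022
  solve Keq expr → x = 0.002336; check Q = 2.918
Then remove 0.01188 M of E.
Step 3:
                    A           D           E
  Initial     0.05677       5.815     0.02834
  Change    -0.006948    0.003474    0.006948
  Equil       0.04983       5.818     0.03529
  solve Keq expr → x = 0.003474; check Q = 2.918

Direction: forward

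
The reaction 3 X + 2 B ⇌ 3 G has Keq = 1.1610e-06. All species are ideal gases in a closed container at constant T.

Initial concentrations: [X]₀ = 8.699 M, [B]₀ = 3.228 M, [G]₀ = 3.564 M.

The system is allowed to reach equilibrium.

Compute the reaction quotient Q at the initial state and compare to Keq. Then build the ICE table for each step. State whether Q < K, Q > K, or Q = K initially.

Q₀ = 0.0066; Q > K (proceeds reverse)

Q₀ = 0.0066 vs Keq = 1.1610e-06 ⇒ Q>K, reverse
Step 1:
                  X         B         G
  I           8.699     3.228     3.564
  C           3.182     2.121    -3.182
  E           11.88     5.349    0.3819
  solve Keq expr → x = -1.061; check Q = 1.1610e-06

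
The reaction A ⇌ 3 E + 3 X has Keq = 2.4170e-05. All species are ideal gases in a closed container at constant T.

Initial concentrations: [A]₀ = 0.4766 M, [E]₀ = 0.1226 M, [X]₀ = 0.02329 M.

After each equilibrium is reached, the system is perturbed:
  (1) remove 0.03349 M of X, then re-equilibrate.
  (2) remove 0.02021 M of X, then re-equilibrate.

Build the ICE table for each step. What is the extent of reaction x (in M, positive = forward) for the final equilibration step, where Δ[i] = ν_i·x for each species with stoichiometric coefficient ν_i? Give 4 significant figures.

Q₀ = 4.8846e-08 vs Keq = 2.4170e-05 ⇒ Q<K, forward
Step 1:
                   A          E          X
  init        0.4766     0.1226    0.02329
  Δ         -0.02797     0.0839     0.0839
  eq          0.4486     0.2065     0.1072
  solve Keq expr → x = 0.02797; check Q = 2.4170e-05
Then remove 0.03349 M of X.
Step 2:
                   A          E          X
  init        0.4486     0.2065     0.0737
  Δ        -0.007481    0.02244    0.02244
  eq          0.4412     0.2289    0.09614
  solve Keq expr → x = 0.007481; check Q = 2.4170e-05
Then remove 0.02021 M of X.
Step 3:
                   A          E          X
  init        0.4412     0.2289    0.07593
  Δ         -0.00475    0.01425    0.01425
  eq          0.4364     0.2432    0.09018
  solve Keq expr → x = 0.00475; check Q = 2.4170e-05

x = 0.00475 M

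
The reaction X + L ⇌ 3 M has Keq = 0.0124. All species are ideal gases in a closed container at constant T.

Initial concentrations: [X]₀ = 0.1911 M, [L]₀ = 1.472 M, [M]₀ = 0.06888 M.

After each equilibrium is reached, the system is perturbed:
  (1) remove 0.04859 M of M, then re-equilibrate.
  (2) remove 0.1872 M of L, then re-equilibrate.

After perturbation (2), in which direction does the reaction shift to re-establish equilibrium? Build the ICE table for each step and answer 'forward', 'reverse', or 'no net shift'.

Q₀ = 0.001162 vs Keq = 0.0124 ⇒ Q<K, forward
Step 1:
                  X         L         M
  Initial    0.1911     1.472   0.06888
  Change   -0.02501  -0.02501   0.07503
  Equil      0.1661     1.447    0.1439
  solve Keq expr → x = 0.02501; check Q = 0.0124
Then remove 0.04859 M of M.
Step 2:
                  X         L         M
  Initial    0.1661     1.447   0.09532
  Change   -0.01459  -0.01459   0.04378
  Equil      0.1515     1.432    0.1391
  solve Keq expr → x = 0.01459; check Q = 0.0124
Then remove 0.1872 M of L.
Step 3:
                  X         L         M
  Initial    0.1515     1.245    0.1391
  Change   0.001907  0.001907 -0.005722
  Equil      0.1534     1.247    0.1334
  solve Keq expr → x = -0.001907; check Q = 0.0124

Direction: reverse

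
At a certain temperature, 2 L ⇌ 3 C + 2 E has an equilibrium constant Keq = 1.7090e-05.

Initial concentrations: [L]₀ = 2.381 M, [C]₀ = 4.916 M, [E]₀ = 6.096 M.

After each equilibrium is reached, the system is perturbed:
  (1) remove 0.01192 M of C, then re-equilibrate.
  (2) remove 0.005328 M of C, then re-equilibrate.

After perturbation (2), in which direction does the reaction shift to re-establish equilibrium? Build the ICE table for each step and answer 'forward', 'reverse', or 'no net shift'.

Q₀ = 778.8 vs Keq = 1.7090e-05 ⇒ Q>K, reverse
Step 1:
                    L           C           E
  I             2.381       4.916       6.096
  C              3.25      -4.875       -3.25
  E             5.631      0.0406       2.846
  solve Keq expr → x = -1.625; check Q = 1.7090e-05
Then remove 0.01192 M of C.
Step 2:
                    L           C           E
  I             5.631     0.02868       2.846
  C         -0.007872     0.01181    0.007872
  E             5.623     0.04049       2.854
  solve Keq expr → x = 0.003936; check Q = 1.7090e-05
Then remove 0.005328 M of C.
Step 3:
                    L           C           E
  I             5.623     0.03516       2.854
  C         -0.003519    0.005278    0.003519
  E              5.62     0.04044       2.857
  solve Keq expr → x = 0.001759; check Q = 1.7090e-05

Direction: forward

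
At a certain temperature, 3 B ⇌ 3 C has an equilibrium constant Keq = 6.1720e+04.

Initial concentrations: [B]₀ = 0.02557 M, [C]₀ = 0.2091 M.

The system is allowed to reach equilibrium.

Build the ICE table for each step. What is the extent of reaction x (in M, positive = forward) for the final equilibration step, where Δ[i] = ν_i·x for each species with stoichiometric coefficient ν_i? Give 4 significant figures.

x = 0.006593 M

Q₀ = 546.9 vs Keq = 6.1720e+04 ⇒ Q<K, forward
Step 1:
                   B          C
  init       0.02557     0.2091
  Δ         -0.01978    0.01978
  eq        0.005792     0.2289
  solve Keq expr → x = 0.006593; check Q = 6.1720e+04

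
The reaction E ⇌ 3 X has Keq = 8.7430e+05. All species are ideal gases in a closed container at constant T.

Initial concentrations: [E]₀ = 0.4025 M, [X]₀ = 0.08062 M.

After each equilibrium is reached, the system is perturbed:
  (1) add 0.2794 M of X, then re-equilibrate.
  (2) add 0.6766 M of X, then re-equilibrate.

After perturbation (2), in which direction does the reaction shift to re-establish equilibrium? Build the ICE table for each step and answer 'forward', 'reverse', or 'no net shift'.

Q₀ = 0.001302 vs Keq = 8.7430e+05 ⇒ Q<K, forward
Step 1:
                  E         X
  init       0.4025   0.08062
  Δ         -0.4025     1.207
  eq      2.4446e-06     1.288
  solve Keq expr → x = 0.4025; check Q = 8.7430e+05
Then add 0.2794 M of X.
Step 2:
                  E         X
  init    2.4446e-06     1.568
  Δ       1.9607e-06 -5.8820e-06
  eq      4.4052e-06     1.568
  solve Keq expr → x = -1.9607e-06; check Q = 8.7430e+05
Then add 0.6766 M of X.
Step 3:
                  E         X
  init    4.4052e-06     2.244
  Δ       8.5205e-06 -2.5562e-05
  eq      1.2926e-05     2.244
  solve Keq expr → x = -8.5205e-06; check Q = 8.7430e+05

Direction: reverse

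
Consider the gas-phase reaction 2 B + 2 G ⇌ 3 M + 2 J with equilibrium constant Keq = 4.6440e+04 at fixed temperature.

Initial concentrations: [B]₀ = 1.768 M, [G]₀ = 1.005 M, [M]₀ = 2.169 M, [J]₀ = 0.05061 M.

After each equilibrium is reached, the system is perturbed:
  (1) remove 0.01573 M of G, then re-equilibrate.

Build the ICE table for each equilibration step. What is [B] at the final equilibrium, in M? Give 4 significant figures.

Q₀ = 0.008279 vs Keq = 4.6440e+04 ⇒ Q<K, forward
Step 1:
                    B           G           M           J
  Initial       1.768       1.005       2.169     0.05061
  Change      -0.9647     -0.9647       1.447      0.9647
  Equil        0.8033     0.04033       3.616       1.015
  solve Keq expr → x = 0.4823; check Q = 4.6440e+04
Then remove 0.01573 M of G.
Step 2:
                    B           G           M           J
  Initial      0.8033      0.0246       3.616       1.015
  Change      0.01414     0.01414    -0.02121    -0.01414
  Equil        0.8175     0.03873       3.595       1.001
  solve Keq expr → x = -0.007069; check Q = 4.6440e+04

[B]_eq = 0.8175 M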